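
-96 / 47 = -2.04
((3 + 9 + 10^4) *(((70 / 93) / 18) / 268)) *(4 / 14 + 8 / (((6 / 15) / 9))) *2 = 31587860 / 56079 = 563.27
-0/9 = 0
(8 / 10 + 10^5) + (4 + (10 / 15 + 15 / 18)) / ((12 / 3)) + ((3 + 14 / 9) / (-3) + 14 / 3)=100005.32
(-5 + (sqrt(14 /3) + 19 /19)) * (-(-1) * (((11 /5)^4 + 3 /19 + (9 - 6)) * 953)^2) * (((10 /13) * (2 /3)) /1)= -111391952382173008 /84609375 + 27847988095543252 * sqrt(42) /253828125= -605528907.91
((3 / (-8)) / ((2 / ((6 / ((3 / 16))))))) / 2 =-3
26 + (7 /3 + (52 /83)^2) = 593677 /20667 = 28.73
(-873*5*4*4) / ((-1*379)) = 69840 / 379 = 184.27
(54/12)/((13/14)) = 63/13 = 4.85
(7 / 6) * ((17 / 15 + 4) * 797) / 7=61369 / 90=681.88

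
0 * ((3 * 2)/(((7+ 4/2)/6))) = 0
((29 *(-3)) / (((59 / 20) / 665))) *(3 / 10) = -5883.56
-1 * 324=-324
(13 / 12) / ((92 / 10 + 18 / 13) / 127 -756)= -107315 / 74881104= -0.00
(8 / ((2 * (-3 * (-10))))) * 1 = 0.13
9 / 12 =3 / 4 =0.75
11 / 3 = 3.67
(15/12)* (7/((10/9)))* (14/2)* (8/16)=441/16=27.56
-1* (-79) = 79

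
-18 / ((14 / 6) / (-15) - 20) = 810 / 907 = 0.89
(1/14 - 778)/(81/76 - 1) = -11824.51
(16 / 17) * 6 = 5.65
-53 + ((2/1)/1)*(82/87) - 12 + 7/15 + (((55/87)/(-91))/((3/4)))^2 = -176702352796/2820550005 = -62.65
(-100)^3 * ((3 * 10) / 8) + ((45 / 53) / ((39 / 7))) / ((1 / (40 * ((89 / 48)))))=-5167484425 / 1378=-3749988.70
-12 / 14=-6 / 7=-0.86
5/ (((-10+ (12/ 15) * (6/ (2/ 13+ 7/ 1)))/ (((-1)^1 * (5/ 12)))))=3875/ 17352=0.22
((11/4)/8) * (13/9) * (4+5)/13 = 11/32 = 0.34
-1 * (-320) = 320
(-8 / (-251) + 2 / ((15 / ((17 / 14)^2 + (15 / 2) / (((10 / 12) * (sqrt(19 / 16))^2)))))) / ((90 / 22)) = 19108991 / 63093870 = 0.30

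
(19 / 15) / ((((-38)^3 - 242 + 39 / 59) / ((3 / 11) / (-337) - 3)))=4156668 / 60270018545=0.00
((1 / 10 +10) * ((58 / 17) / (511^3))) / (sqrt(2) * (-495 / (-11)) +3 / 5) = 0.00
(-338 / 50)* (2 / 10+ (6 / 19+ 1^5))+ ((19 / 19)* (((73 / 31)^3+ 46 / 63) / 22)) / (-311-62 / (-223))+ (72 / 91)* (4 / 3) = -73830343955096983 / 8030441486135250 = -9.19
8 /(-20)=-2 /5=-0.40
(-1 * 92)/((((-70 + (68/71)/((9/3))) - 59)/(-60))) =-42.90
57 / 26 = 2.19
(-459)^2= 210681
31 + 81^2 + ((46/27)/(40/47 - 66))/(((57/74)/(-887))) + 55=15732675901/2356209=6677.11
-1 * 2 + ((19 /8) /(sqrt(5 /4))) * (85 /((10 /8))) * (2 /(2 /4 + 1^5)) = -2 + 1292 * sqrt(5) /15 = 190.60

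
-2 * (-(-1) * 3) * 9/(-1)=54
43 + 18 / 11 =491 / 11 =44.64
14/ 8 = 7/ 4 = 1.75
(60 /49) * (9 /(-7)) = -540 /343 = -1.57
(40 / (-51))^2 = 1600 / 2601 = 0.62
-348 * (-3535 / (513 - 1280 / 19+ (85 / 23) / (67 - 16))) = 115197570 / 41737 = 2760.08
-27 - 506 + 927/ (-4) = -3059/ 4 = -764.75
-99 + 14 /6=-290 /3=-96.67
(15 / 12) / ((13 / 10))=25 / 26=0.96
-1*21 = -21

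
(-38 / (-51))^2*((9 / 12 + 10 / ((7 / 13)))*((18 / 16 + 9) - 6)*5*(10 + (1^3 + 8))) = 204089545 / 48552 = 4203.52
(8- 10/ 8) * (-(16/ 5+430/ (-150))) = -2.25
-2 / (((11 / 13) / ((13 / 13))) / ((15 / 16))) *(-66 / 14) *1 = 585 / 56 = 10.45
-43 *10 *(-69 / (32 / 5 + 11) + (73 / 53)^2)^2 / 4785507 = -12207798055480 / 31756119681507147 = -0.00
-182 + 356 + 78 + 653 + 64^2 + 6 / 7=35013 / 7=5001.86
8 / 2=4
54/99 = 6/11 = 0.55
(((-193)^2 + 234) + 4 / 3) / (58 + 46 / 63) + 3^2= 647.25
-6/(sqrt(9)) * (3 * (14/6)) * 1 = -14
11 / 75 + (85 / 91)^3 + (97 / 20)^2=22140627113 / 904285200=24.48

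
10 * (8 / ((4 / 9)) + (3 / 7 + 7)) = 1780 / 7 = 254.29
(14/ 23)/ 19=14/ 437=0.03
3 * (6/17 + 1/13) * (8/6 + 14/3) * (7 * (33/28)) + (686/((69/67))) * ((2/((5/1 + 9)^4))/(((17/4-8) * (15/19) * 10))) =7665522146/120085875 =63.83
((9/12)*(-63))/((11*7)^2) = -0.01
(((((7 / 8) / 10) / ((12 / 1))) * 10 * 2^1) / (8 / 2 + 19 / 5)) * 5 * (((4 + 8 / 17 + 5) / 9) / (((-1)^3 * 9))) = -28175 / 2577744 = -0.01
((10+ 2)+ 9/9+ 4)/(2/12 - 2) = -102/11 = -9.27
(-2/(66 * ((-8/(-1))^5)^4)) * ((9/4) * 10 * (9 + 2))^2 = -7425/4611686018427387904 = -0.00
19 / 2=9.50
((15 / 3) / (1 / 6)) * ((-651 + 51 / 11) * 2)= -426600 / 11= -38781.82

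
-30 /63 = -0.48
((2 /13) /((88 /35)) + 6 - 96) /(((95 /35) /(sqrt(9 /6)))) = -360115 * sqrt(6) /21736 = -40.58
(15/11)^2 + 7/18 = 2.25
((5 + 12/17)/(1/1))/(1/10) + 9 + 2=1157/17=68.06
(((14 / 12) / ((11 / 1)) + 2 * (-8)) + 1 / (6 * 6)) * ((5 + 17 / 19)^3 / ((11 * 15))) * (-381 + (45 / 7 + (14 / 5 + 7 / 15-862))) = 40824681368576 / 1680626475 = 24291.35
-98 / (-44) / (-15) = -49 / 330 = -0.15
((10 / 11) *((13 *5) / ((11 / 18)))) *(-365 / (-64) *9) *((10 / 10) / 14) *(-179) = -1719943875 / 27104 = -63457.20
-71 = -71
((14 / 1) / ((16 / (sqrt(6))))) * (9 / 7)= 9 * sqrt(6) / 8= 2.76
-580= -580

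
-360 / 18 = -20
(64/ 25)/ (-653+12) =-64/ 16025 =-0.00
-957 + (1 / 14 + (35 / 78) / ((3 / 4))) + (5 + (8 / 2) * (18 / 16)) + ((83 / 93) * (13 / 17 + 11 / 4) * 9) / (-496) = -946.89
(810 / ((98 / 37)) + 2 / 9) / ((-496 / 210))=-674815 / 5208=-129.57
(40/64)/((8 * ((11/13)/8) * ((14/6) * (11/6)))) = 585/3388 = 0.17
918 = 918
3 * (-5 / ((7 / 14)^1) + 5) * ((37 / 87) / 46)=-185 / 1334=-0.14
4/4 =1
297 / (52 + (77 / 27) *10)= 8019 / 2174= 3.69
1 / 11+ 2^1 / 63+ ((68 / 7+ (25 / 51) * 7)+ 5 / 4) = 684161 / 47124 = 14.52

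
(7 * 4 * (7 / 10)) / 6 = 49 / 15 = 3.27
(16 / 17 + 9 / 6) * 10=415 / 17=24.41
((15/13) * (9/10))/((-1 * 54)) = -1/52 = -0.02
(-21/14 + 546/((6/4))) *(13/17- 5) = -26100/17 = -1535.29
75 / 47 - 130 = -6035 / 47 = -128.40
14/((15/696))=3248/5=649.60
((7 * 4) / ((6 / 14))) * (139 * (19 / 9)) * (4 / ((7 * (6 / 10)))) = 1478960 / 81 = 18258.77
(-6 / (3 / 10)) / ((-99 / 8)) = 160 / 99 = 1.62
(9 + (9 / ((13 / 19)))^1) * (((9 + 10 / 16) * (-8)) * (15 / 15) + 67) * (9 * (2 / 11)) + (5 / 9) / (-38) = -17729995 / 48906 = -362.53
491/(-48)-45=-2651/48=-55.23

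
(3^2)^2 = 81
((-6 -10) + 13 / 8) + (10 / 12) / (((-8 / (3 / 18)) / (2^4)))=-1055 / 72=-14.65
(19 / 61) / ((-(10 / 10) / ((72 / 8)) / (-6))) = 1026 / 61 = 16.82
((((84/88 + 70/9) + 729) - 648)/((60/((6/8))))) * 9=17767/1760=10.09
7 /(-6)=-7 /6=-1.17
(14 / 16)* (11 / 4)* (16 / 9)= 77 / 18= 4.28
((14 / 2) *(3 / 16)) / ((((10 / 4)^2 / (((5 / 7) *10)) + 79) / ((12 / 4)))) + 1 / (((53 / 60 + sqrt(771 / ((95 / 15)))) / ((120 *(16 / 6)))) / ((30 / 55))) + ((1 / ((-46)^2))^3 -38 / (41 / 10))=-26338765944975533289767 / 2509963609583817792064 + 20736000 *sqrt(4883) / 91007719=5.43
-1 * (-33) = 33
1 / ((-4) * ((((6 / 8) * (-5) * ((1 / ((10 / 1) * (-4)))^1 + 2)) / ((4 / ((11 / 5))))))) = 160 / 2607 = 0.06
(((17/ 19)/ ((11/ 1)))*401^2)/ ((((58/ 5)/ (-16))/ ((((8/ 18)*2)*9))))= -874757440/ 6061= -144325.60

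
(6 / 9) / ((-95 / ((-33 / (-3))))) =-22 / 285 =-0.08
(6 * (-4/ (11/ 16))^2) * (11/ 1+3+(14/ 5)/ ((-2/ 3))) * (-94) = -187102.57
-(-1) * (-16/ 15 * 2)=-32/ 15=-2.13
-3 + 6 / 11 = -27 / 11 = -2.45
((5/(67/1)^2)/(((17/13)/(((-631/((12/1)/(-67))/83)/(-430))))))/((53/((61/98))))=-500383/506737983696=-0.00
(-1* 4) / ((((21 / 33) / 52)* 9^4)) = -2288 / 45927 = -0.05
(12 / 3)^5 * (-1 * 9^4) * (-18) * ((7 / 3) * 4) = 1128701952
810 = 810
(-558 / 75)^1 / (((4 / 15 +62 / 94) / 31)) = -813006 / 3265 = -249.01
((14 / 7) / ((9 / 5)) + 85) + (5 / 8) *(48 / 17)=87.88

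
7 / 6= 1.17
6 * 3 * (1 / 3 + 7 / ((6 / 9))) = 195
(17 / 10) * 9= 153 / 10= 15.30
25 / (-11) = -25 / 11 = -2.27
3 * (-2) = -6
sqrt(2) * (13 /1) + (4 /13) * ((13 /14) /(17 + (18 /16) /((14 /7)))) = 32 /1967 + 13 * sqrt(2) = 18.40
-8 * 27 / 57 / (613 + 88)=-72 / 13319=-0.01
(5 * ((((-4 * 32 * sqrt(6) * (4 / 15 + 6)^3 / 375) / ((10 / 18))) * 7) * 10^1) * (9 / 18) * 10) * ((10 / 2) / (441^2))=-212629504 * sqrt(6) / 31255875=-16.66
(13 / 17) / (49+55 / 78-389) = -0.00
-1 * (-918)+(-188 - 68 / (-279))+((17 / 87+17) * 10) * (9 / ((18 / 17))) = 17734282 / 8091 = 2191.85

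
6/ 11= 0.55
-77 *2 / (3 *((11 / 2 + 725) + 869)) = -44 / 1371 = -0.03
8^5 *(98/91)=458752/13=35288.62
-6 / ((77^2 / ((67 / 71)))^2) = -26934 / 177206479681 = -0.00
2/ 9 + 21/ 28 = 35/ 36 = 0.97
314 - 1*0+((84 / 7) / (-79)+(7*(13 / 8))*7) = 248675 / 632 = 393.47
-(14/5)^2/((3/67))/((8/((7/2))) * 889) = -3283/38100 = -0.09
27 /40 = 0.68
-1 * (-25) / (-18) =-25 / 18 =-1.39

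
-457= -457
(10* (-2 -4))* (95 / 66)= -950 / 11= -86.36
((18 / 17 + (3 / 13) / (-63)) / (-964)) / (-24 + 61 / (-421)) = 2061637 / 45477437460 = 0.00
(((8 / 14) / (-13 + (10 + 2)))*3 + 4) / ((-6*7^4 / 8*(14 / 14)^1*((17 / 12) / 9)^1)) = -2304 / 285719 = -0.01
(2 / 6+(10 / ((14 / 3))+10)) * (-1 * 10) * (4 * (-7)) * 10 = 104800 / 3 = 34933.33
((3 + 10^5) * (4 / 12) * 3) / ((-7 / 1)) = -14286.14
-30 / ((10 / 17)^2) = -867 / 10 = -86.70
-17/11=-1.55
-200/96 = -2.08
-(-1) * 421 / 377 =421 / 377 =1.12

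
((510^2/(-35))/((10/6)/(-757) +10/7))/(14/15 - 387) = 70882452/5252437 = 13.50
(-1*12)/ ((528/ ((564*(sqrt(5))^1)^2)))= -397620/ 11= -36147.27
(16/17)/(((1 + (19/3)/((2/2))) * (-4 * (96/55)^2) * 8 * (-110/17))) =5/24576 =0.00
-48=-48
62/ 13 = 4.77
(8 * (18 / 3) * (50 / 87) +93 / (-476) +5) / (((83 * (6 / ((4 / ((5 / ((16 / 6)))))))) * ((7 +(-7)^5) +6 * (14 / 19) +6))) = -5663558 / 685295248995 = -0.00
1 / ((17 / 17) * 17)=1 / 17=0.06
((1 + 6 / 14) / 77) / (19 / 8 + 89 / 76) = 1520 / 290521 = 0.01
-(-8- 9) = 17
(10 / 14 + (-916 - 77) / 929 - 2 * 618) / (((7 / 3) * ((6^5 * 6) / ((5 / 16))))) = -20100035 / 5663540736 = -0.00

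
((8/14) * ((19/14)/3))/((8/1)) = 19/588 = 0.03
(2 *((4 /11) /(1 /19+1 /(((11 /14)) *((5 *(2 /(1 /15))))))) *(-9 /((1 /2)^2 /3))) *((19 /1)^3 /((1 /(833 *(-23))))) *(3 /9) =56295733655.95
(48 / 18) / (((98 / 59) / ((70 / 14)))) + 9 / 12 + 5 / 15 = 5357 / 588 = 9.11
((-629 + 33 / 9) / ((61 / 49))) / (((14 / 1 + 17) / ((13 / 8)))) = -298753 / 11346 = -26.33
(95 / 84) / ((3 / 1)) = 0.38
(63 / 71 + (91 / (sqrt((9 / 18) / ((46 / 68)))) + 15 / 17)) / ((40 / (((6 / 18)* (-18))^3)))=-2457* sqrt(391) / 85-57672 / 6035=-581.13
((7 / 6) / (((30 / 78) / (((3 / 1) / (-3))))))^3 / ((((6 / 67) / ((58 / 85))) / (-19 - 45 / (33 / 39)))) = 581282815841 / 37867500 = 15350.44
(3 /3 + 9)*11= 110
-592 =-592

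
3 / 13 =0.23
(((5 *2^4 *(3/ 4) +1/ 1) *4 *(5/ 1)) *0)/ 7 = 0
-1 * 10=-10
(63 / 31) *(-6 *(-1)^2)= -378 / 31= -12.19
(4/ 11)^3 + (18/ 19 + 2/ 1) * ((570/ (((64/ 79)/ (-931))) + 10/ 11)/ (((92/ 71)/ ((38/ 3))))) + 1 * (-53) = -13866175488323/ 734712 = -18872939.99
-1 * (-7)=7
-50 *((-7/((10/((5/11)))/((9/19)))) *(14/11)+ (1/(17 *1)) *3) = 30000/39083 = 0.77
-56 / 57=-0.98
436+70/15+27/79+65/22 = 2314823/5214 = 443.96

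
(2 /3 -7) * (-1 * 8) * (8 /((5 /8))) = 9728 /15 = 648.53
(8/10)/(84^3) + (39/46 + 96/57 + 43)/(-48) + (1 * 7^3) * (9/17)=1988480399273/11007995040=180.64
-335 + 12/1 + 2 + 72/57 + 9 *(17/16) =-94293/304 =-310.17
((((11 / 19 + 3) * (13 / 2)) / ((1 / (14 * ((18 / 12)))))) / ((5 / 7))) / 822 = 10829 / 13015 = 0.83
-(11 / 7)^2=-121 / 49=-2.47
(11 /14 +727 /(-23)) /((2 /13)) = -129025 /644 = -200.35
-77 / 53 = -1.45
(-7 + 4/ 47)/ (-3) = 325/ 141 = 2.30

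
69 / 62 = 1.11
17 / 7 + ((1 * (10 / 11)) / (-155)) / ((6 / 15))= 5762 / 2387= 2.41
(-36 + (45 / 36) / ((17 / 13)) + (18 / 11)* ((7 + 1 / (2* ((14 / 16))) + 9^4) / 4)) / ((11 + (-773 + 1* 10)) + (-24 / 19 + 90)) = -4.00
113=113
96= 96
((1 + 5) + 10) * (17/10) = 136/5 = 27.20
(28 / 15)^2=784 / 225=3.48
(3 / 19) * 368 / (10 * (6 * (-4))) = -23 / 95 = -0.24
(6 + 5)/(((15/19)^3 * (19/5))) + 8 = 9371/675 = 13.88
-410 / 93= -4.41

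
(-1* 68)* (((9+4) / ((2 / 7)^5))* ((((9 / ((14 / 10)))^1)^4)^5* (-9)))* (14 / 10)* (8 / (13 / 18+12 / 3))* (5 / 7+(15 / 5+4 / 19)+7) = 141916943140764103530038520812988281250 / 90203668688917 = 1573294581068418643731059.00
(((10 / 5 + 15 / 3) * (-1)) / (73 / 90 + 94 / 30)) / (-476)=9 / 2414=0.00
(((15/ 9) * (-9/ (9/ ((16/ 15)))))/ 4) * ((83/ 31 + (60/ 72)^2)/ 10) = -3763/ 25110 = -0.15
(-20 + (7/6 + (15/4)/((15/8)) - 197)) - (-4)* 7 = -1115/6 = -185.83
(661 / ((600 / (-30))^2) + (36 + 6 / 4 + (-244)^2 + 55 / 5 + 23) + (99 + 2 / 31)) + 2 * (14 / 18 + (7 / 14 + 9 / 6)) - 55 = 6657919019 / 111600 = 59658.77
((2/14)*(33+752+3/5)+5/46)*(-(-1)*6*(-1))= -542589/805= -674.02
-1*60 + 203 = 143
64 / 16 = 4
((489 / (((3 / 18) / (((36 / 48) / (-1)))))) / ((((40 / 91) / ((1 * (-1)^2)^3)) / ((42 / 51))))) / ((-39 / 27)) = 2854.18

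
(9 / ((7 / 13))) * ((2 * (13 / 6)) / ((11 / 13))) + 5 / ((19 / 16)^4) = 884177071 / 10034717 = 88.11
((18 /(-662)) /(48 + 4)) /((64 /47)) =-423 /1101568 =-0.00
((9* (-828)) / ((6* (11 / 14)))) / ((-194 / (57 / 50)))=247779 / 26675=9.29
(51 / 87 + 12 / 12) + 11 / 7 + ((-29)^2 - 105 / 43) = 7347337 / 8729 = 841.72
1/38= 0.03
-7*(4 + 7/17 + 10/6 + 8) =-5026/51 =-98.55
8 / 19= 0.42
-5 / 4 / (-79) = 5 / 316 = 0.02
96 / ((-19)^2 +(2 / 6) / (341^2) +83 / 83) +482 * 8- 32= 482932671536 / 126281167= 3824.27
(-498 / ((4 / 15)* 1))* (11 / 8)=-41085 / 16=-2567.81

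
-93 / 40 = -2.32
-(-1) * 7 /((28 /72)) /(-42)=-3 /7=-0.43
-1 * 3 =-3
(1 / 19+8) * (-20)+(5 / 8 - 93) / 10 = -258841 / 1520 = -170.29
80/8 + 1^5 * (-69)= -59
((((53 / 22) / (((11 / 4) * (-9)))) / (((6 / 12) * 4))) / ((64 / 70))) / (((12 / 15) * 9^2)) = -9275 / 11290752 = -0.00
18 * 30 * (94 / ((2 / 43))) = 1091340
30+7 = 37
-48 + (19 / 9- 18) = -63.89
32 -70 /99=3098 /99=31.29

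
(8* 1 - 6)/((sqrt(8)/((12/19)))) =6* sqrt(2)/19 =0.45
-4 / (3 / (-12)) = 16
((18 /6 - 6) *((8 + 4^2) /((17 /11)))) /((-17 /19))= 52.07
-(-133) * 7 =931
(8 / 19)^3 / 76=128 / 130321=0.00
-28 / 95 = -0.29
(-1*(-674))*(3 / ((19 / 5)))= 10110 / 19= 532.11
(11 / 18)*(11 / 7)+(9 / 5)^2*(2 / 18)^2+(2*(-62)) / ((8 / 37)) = -901687 / 1575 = -572.50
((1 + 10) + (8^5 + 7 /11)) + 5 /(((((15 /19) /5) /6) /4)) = 33539.64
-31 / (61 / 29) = -899 / 61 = -14.74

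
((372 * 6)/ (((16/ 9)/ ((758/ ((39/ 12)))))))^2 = 14490782168976/ 169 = 85744273189.21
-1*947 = -947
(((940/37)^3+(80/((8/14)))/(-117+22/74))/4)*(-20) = -8965498323650/109359827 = -81981.64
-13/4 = -3.25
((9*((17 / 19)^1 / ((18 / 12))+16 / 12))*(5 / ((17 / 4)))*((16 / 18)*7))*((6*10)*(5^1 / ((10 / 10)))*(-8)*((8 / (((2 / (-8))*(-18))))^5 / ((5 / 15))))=-103347650560000 / 6357609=-16255741.83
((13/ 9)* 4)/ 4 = 13/ 9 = 1.44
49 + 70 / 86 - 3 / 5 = 10581 / 215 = 49.21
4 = 4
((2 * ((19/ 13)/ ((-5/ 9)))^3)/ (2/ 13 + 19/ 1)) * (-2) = 6666948/ 1753375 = 3.80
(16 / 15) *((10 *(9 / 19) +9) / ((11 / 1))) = 1392 / 1045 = 1.33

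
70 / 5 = 14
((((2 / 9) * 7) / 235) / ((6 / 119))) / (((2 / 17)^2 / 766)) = 7265.74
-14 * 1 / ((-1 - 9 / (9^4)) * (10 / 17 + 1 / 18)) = 1561518 / 71905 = 21.72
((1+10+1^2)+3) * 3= 45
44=44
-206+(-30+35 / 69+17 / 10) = -233.79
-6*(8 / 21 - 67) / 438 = 1399 / 1533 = 0.91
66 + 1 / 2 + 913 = 1959 / 2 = 979.50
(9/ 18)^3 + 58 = 465/ 8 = 58.12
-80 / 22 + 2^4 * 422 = 74232 / 11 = 6748.36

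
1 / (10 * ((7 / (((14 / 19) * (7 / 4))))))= 7 / 380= 0.02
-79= -79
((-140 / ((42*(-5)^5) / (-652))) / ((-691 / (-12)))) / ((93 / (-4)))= 20864 / 40164375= 0.00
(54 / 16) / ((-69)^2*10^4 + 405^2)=3 / 42465800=0.00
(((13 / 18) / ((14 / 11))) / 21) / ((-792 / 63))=-13 / 6048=-0.00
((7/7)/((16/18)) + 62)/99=505/792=0.64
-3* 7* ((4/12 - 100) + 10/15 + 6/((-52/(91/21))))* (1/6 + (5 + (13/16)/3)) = 363573/32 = 11361.66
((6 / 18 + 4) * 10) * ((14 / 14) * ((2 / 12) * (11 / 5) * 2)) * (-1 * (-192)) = 18304 / 3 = 6101.33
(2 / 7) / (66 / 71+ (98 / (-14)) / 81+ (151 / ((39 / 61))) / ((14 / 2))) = 74763 / 9049373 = 0.01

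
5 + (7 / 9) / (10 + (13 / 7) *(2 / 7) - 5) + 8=32050 / 2439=13.14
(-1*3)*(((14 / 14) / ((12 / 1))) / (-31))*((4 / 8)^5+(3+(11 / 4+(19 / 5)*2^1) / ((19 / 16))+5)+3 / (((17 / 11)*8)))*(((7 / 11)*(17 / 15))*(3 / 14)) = 878027 / 41465600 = 0.02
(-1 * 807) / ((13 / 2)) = -1614 / 13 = -124.15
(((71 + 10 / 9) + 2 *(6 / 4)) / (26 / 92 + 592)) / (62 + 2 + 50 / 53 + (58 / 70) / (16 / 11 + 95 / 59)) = 2549592136 / 1311096657007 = 0.00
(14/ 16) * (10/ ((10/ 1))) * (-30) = -26.25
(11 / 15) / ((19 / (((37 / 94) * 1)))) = 407 / 26790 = 0.02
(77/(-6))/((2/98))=-3773/6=-628.83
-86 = -86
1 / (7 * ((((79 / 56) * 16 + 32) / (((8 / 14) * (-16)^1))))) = -32 / 1337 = -0.02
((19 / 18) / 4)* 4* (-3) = -19 / 6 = -3.17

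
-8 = -8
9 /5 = 1.80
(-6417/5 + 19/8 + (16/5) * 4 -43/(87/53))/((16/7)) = -31532081/55680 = -566.31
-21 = -21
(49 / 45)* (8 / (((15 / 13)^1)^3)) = 861224 / 151875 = 5.67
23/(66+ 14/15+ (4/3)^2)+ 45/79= 220905/244268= 0.90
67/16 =4.19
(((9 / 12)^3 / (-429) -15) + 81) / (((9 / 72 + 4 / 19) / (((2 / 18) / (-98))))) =-78071 / 350064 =-0.22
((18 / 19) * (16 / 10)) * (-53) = -7632 / 95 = -80.34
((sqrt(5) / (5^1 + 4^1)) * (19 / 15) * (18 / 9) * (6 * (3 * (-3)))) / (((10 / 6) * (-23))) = 228 * sqrt(5) / 575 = 0.89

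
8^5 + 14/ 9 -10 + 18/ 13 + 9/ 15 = 32761.54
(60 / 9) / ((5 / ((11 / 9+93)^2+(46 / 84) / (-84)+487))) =297351785 / 23814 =12486.43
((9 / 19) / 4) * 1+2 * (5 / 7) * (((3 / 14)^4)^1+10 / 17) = 41768957 / 43429288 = 0.96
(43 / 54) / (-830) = -43 / 44820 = -0.00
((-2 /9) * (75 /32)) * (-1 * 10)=125 /24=5.21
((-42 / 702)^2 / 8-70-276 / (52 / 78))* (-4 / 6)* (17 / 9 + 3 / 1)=1577.48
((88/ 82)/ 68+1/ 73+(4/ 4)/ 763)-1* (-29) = 29.03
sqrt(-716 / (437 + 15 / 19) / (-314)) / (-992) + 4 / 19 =4 / 19 - sqrt(2220727163) / 647739296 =0.21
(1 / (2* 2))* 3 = 3 / 4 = 0.75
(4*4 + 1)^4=83521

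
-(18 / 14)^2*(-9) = 729 / 49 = 14.88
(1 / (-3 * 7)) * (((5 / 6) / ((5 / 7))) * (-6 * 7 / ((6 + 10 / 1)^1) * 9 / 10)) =21 / 160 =0.13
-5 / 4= -1.25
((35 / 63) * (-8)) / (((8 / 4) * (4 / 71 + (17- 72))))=1420 / 35109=0.04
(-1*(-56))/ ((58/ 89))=2492/ 29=85.93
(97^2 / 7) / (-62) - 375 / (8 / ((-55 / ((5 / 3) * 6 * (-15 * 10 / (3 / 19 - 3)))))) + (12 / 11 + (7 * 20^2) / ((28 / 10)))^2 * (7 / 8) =6999474861285 / 7982128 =876893.34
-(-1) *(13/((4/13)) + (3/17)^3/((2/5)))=830567/19652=42.26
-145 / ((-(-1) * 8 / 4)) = -145 / 2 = -72.50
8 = 8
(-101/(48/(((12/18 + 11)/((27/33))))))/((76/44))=-427735/24624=-17.37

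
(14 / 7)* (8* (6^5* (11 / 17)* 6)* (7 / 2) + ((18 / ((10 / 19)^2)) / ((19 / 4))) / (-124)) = 22273571493 / 13175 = 1690593.66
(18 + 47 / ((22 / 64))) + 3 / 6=3415 / 22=155.23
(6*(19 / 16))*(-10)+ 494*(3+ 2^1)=9595 / 4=2398.75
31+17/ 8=265/ 8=33.12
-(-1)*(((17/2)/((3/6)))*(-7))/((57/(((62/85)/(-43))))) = 434/12255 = 0.04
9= 9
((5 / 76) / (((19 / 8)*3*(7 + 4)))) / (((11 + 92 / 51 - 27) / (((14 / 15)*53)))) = -6307 / 2156253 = -0.00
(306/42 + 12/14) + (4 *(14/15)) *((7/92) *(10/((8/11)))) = 11639/966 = 12.05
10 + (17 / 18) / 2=377 / 36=10.47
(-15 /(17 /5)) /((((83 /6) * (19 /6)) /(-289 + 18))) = 731700 /26809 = 27.29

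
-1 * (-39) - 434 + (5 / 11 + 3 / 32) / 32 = -4449087 / 11264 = -394.98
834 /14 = 417 /7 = 59.57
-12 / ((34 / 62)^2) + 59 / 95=-1078489 / 27455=-39.28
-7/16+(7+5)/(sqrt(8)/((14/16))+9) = 60473/55312 - 1344 * sqrt(2)/3457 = 0.54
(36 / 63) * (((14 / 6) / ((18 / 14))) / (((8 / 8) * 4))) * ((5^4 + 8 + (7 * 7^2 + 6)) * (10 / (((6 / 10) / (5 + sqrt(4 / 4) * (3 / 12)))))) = 601475 / 27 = 22276.85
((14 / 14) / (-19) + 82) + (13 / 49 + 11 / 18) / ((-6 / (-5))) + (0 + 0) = 8313079 / 100548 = 82.68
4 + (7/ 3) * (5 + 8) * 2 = 64.67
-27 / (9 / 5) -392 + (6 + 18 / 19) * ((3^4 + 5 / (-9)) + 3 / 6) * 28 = 15338.82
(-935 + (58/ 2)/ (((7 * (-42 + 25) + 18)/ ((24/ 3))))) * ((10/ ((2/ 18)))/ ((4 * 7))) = -3012.74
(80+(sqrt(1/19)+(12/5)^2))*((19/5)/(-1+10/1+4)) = 25.14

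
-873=-873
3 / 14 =0.21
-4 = -4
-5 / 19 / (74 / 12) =-30 / 703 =-0.04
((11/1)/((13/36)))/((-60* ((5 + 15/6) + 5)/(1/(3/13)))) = -22/125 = -0.18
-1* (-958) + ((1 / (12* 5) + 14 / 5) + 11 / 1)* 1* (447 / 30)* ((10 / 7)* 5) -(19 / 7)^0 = 203909 / 84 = 2427.49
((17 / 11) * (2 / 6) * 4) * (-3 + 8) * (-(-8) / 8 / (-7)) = -340 / 231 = -1.47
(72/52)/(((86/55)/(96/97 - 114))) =-5426190/54223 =-100.07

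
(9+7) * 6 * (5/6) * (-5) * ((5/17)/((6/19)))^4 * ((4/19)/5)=-85737500/6765201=-12.67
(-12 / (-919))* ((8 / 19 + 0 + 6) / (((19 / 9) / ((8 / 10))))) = 52704 / 1658795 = 0.03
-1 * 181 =-181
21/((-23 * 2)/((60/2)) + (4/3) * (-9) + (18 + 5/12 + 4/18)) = 4.11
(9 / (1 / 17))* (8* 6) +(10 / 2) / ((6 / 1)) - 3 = 44051 / 6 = 7341.83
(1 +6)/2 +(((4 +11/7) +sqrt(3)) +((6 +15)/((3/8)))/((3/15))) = sqrt(3) +4047/14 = 290.80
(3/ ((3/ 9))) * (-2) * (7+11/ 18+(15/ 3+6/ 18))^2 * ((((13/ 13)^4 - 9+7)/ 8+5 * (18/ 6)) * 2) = -6460391/ 72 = -89727.65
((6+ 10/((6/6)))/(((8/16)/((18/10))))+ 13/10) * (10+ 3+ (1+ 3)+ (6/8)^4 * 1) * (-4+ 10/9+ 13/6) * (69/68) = -780700063/1044480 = -747.45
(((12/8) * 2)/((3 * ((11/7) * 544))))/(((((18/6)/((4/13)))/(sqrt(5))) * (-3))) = -7 * sqrt(5)/175032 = -0.00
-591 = -591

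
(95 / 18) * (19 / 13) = 7.71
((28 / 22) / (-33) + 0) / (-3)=14 / 1089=0.01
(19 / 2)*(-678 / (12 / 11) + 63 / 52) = -612845 / 104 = -5892.74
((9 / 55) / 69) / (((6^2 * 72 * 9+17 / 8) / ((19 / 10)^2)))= 2166 / 5902521625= 0.00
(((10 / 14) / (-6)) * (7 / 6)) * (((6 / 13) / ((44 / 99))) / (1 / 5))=-75 / 104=-0.72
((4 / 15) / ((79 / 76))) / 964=76 / 285585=0.00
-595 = -595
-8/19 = -0.42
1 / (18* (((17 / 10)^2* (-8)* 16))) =-25 / 166464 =-0.00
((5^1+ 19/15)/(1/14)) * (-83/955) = -109228/14325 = -7.62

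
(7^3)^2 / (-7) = -16807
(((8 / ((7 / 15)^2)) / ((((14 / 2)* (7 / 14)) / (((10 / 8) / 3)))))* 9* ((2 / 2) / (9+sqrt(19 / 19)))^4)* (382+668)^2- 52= 30011 / 7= 4287.29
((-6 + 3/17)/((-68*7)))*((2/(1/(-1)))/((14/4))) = -99/14161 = -0.01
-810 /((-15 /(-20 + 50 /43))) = -43740 /43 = -1017.21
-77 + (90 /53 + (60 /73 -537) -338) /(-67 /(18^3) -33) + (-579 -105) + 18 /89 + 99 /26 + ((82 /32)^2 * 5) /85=-2738609362024656021 /3750624583117568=-730.17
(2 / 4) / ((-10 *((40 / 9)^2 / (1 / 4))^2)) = -6561 / 819200000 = -0.00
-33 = -33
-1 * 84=-84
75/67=1.12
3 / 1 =3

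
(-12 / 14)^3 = -216 / 343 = -0.63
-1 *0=0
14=14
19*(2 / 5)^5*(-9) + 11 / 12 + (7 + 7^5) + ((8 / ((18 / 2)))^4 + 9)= 1379679058457 / 82012500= 16822.79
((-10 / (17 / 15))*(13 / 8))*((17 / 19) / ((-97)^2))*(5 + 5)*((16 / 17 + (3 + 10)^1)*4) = -2310750 / 3039107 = -0.76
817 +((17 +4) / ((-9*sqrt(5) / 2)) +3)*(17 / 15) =4102 / 5- 238*sqrt(5) / 225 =818.03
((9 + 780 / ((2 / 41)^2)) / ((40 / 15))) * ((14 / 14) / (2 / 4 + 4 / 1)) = 27317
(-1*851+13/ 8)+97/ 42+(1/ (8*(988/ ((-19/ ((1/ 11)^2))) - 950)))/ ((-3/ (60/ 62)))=-10569442763/ 12477717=-847.07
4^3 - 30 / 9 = 182 / 3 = 60.67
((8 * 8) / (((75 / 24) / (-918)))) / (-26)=235008 / 325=723.10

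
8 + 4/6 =26/3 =8.67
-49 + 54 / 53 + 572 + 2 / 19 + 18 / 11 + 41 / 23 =134402684 / 254771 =527.54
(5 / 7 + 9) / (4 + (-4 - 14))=-34 / 49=-0.69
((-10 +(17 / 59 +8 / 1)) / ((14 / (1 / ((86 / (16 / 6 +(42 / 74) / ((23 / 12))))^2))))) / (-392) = 361163981 / 975539061821268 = 0.00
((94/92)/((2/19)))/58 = 893/5336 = 0.17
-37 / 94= -0.39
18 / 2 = 9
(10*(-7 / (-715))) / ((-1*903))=-0.00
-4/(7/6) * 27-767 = -6017/7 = -859.57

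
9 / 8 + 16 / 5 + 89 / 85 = 3653 / 680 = 5.37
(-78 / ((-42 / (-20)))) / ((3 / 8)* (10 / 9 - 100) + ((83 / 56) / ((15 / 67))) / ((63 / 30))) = 32760 / 29927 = 1.09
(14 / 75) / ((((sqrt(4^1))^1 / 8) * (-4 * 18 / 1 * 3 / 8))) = -56 / 2025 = -0.03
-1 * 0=0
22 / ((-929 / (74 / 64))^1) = -407 / 14864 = -0.03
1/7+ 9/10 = 73/70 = 1.04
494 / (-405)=-494 / 405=-1.22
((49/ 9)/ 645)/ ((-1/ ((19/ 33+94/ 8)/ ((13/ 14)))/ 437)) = -243872657/ 4980690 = -48.96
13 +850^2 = 722513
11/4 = 2.75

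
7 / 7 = 1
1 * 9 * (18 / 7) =162 / 7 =23.14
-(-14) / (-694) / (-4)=7 / 1388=0.01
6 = 6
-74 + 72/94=-3442/47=-73.23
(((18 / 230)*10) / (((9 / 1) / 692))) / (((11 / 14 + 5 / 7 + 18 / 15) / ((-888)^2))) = 1212605440 / 69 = 17573991.88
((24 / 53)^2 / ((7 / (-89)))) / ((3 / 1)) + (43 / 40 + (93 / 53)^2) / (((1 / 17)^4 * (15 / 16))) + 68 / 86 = 23467867096424 / 63413175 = 370078.73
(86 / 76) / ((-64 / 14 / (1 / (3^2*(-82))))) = 301 / 897408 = 0.00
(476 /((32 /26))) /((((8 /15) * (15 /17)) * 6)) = 26299 /192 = 136.97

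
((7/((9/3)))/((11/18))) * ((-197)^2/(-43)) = -1629978/473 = -3446.04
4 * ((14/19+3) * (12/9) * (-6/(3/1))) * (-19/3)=2272/9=252.44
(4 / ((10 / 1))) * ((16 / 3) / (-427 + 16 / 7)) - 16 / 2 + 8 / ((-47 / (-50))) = 1059752 / 2095965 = 0.51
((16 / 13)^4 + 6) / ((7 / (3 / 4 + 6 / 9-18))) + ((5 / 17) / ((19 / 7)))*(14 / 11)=-83162638817 / 4262043786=-19.51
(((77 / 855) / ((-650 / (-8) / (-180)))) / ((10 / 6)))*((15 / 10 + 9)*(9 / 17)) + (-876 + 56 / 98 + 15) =-3163767029 / 3674125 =-861.09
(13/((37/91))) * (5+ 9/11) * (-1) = -75712/407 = -186.02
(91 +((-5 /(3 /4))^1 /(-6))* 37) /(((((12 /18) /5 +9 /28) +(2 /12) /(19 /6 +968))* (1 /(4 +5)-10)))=-2909887260 /99090553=-29.37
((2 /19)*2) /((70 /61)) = 122 /665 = 0.18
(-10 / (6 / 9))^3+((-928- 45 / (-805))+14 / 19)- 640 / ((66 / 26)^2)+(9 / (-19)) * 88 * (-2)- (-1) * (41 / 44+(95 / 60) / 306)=-5867754479353 / 1359150408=-4317.22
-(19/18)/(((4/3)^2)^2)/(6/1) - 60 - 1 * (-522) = 473031/1024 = 461.94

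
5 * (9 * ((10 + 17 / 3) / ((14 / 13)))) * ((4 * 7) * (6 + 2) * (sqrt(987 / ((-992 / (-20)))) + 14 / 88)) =256620 / 11 + 36660 * sqrt(305970) / 31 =677468.31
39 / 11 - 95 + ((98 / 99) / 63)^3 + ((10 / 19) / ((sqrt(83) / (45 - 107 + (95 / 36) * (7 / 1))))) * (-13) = -64690184422 / 707347971 + 101855 * sqrt(83) / 28386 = -58.76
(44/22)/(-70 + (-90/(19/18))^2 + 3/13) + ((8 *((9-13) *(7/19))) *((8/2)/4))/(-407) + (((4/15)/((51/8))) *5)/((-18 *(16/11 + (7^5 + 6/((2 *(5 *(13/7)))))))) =31614328925862337430/1081059024809993613417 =0.03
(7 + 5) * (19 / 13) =228 / 13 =17.54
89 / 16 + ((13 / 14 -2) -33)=-3193 / 112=-28.51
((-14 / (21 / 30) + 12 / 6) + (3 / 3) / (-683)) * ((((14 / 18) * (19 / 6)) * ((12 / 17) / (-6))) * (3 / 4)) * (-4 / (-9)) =1635235 / 940491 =1.74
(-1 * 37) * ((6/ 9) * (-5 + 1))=296/ 3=98.67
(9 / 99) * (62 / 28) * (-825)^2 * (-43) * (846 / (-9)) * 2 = 7753061250 / 7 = 1107580178.57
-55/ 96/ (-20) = 11/ 384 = 0.03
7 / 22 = 0.32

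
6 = 6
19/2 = 9.50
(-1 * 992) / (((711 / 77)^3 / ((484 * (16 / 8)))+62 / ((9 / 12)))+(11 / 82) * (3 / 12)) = -26960895975552 / 2269757463437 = -11.88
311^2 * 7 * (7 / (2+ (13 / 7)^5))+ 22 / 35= 2787895495559 / 14171745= 196722.10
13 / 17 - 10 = -157 / 17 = -9.24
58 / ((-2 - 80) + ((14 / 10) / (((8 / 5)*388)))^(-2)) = 1421 / 4815399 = 0.00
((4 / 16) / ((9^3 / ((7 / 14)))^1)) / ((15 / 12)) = 1 / 7290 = 0.00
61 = 61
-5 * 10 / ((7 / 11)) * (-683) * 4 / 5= 300520 / 7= 42931.43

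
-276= -276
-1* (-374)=374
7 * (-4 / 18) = -14 / 9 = -1.56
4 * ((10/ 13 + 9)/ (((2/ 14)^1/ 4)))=14224/ 13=1094.15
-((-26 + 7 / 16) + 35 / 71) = 28479 / 1136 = 25.07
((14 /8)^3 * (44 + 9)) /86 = 18179 /5504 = 3.30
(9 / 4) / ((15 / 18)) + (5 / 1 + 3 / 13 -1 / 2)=483 / 65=7.43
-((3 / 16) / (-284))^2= -9 / 20647936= -0.00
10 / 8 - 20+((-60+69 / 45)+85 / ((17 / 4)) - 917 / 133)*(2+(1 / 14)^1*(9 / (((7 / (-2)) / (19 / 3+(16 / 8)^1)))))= -2236751 / 55860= -40.04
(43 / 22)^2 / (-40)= -1849 / 19360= -0.10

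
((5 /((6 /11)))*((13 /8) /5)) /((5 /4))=143 /60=2.38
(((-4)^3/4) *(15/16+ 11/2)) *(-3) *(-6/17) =-1854/17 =-109.06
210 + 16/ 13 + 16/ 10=13834/ 65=212.83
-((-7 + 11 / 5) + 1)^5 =2476099 / 3125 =792.35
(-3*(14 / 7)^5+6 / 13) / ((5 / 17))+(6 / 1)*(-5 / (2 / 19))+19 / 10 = -79031 / 130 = -607.93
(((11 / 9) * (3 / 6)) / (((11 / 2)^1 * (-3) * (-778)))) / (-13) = -1 / 273078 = -0.00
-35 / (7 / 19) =-95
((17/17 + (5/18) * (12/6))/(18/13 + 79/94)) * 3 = 17108/8157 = 2.10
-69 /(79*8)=-69 /632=-0.11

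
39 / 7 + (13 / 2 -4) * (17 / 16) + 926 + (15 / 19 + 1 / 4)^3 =2874175979 / 3072832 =935.35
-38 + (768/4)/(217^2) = -38.00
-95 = -95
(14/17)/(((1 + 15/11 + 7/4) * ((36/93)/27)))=13.96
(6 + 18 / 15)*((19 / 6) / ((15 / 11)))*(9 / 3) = 1254 / 25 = 50.16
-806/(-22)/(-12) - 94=-12811/132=-97.05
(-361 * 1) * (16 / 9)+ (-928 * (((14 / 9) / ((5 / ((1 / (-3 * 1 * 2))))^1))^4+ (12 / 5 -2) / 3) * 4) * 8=-1528377518096 / 332150625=-4601.46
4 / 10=0.40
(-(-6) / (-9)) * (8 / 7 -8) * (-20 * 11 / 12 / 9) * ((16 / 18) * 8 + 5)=-112.78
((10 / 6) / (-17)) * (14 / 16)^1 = -35 / 408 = -0.09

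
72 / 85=0.85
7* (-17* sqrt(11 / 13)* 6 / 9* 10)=-2380* sqrt(143) / 39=-729.76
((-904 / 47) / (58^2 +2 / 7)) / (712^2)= -791 / 70138870800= -0.00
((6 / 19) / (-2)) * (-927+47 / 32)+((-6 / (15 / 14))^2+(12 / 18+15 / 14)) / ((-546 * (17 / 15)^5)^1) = 146.10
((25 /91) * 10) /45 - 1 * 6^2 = -29434 /819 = -35.94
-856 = -856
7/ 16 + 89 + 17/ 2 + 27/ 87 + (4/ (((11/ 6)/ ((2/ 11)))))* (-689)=-9829381/ 56144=-175.07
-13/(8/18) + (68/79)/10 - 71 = -158259/1580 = -100.16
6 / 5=1.20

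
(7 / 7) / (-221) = -1 / 221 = -0.00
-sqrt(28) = -2 * sqrt(7) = -5.29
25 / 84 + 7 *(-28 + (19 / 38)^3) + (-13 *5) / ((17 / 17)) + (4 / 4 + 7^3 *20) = 6601.17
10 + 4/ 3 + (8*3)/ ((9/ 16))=54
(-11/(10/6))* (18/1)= -594/5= -118.80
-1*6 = -6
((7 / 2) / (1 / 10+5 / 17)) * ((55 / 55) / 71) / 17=35 / 4757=0.01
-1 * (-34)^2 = -1156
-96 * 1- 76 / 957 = -91948 / 957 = -96.08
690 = 690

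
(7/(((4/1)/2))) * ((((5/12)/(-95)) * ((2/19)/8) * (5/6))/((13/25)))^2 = 109375/3653558618112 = 0.00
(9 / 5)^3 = 729 / 125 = 5.83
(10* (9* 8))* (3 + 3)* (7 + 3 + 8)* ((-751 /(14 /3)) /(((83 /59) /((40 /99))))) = -22969785600 /6391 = -3594083.18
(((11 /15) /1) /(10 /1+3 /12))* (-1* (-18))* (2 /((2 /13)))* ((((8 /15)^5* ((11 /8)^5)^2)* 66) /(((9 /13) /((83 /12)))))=44022734840265467 /3825792000000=11506.83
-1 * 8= -8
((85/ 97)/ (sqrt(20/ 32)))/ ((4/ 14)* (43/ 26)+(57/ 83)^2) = 10657283* sqrt(10)/ 28706471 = 1.17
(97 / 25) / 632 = 97 / 15800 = 0.01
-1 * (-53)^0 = -1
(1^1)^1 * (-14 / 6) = -7 / 3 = -2.33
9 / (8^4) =9 / 4096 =0.00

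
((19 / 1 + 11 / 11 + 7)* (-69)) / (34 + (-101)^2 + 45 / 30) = -3726 / 20473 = -0.18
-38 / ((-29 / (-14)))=-532 / 29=-18.34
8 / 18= 4 / 9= 0.44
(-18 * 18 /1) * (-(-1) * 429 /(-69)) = 46332 /23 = 2014.43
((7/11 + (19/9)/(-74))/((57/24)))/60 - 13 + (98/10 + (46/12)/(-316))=-2116483951/659779560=-3.21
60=60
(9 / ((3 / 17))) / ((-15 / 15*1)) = -51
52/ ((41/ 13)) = 676/ 41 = 16.49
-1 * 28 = -28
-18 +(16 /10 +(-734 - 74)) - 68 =-4462 /5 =-892.40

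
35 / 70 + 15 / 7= 37 / 14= 2.64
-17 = -17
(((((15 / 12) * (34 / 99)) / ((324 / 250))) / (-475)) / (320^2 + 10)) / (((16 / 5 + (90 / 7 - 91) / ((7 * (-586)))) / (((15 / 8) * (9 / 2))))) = -0.00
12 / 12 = 1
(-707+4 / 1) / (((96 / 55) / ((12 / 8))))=-38665 / 64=-604.14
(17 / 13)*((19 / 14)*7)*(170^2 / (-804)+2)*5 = -11019145 / 5226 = -2108.52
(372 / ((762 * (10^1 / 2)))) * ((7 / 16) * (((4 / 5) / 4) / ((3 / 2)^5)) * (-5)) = -868 / 154305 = -0.01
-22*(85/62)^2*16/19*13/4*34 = -70255900/18259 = -3847.74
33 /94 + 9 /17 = 1407 /1598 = 0.88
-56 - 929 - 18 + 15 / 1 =-988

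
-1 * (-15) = 15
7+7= 14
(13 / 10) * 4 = 26 / 5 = 5.20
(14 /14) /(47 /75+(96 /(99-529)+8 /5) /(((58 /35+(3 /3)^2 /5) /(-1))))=-41925 /4807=-8.72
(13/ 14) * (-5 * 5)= -325/ 14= -23.21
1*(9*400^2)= 1440000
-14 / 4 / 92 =-7 / 184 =-0.04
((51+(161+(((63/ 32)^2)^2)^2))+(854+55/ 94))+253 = 79855582583054895/ 51677046505472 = 1545.28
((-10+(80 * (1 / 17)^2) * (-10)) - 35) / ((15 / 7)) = -19327 / 867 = -22.29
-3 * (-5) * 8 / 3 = 40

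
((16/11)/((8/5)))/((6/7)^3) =1715/1188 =1.44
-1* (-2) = 2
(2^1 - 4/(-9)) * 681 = 4994/3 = 1664.67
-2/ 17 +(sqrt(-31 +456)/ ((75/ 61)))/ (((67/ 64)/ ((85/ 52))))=-2/ 17 +16592 * sqrt(17)/ 2613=26.06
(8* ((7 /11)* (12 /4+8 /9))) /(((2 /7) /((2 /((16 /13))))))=22295 /198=112.60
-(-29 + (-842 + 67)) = 804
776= 776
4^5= 1024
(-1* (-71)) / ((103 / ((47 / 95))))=3337 / 9785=0.34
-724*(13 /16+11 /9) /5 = -53033 /180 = -294.63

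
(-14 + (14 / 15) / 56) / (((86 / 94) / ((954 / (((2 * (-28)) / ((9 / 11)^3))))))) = 4570718463 / 32050480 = 142.61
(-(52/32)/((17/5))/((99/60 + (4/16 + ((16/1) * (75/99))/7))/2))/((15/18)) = -45045/142613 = -0.32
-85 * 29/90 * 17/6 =-8381/108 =-77.60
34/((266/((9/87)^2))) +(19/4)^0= 112006/111853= 1.00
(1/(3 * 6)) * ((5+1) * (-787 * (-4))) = 3148/3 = 1049.33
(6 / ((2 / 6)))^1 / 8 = 9 / 4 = 2.25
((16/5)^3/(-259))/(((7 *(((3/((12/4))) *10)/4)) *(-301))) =8192/341070625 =0.00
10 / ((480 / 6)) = 1 / 8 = 0.12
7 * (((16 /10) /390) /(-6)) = -14 /2925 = -0.00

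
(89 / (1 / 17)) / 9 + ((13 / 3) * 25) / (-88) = 132169 / 792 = 166.88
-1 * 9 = -9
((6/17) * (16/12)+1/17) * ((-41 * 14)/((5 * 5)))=-12.16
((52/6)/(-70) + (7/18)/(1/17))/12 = 4087/7560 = 0.54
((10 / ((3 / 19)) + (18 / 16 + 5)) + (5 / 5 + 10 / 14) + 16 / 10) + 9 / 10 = 12377 / 168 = 73.67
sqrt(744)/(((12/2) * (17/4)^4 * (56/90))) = 960 * sqrt(186)/584647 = 0.02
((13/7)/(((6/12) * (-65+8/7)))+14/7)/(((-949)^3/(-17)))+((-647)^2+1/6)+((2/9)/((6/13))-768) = 2873362313889847057/6876677628054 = 417841.65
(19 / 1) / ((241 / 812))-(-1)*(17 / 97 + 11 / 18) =27268181 / 420786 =64.80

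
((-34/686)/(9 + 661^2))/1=-17/149866990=-0.00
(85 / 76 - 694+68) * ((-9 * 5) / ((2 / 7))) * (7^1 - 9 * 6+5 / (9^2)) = -3159813685 / 684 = -4619610.65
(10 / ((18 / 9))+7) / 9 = 4 / 3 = 1.33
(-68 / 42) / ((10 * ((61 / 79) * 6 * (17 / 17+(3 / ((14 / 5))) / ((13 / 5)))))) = -17459 / 705465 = -0.02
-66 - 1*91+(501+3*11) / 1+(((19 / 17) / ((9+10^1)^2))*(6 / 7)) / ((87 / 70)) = 3531379 / 9367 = 377.00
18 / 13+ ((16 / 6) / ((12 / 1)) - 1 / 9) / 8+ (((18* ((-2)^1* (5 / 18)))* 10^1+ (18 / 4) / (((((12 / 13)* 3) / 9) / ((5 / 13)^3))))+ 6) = -558325 / 6084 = -91.77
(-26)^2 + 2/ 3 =2030/ 3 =676.67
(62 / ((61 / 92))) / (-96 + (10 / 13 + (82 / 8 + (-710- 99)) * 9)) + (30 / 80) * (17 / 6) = 388035651 / 369676592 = 1.05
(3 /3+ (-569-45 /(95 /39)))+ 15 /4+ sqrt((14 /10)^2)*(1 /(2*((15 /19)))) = -3316471 /5700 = -581.84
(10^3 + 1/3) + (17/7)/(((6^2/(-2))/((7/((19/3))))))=38007/38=1000.18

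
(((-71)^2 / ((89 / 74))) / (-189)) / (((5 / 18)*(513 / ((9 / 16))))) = -186517 / 2130660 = -0.09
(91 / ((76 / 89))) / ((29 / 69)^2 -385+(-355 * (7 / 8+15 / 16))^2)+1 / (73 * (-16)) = -6696181037131 / 11187768295396912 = -0.00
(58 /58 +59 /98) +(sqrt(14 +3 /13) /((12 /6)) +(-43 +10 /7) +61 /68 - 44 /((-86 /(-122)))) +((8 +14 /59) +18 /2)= -712219993 /8453284 +sqrt(2405) /26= -82.37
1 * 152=152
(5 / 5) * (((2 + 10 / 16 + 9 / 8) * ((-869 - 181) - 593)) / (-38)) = 162.14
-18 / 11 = -1.64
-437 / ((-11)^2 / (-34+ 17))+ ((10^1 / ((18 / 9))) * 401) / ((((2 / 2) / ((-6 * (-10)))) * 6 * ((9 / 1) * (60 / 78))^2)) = 9403547 / 19602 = 479.72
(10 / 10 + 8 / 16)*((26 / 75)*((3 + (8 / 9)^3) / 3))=35087 / 54675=0.64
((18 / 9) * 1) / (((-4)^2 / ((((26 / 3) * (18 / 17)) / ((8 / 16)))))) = 2.29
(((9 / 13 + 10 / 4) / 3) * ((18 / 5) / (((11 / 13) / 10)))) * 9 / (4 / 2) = 2241 / 11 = 203.73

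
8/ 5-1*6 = -4.40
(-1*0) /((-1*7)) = 0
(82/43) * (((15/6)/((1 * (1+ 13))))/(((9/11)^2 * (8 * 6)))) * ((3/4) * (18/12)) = 24805/2080512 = 0.01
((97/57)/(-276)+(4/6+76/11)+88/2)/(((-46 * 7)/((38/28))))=-8924221/41058864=-0.22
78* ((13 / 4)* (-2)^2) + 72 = 1086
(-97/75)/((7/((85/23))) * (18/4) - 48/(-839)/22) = -30437242/200653515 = -0.15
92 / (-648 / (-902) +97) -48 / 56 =26018 / 308497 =0.08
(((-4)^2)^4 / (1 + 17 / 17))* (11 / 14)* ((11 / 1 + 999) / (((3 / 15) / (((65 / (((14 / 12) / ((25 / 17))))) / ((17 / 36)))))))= 319456051200000 / 14161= 22558862453.22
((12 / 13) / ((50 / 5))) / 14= 3 / 455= 0.01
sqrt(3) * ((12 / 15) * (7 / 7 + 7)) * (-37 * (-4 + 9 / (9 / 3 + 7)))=18352 * sqrt(3) / 25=1271.46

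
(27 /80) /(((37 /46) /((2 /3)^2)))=69 /370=0.19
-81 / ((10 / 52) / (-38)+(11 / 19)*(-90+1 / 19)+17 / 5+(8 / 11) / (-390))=250887780 / 150785779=1.66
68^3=314432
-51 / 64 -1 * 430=-27571 / 64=-430.80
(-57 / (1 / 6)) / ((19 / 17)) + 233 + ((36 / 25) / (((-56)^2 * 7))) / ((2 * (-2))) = -73.00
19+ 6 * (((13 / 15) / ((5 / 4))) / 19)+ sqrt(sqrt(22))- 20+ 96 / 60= 2.98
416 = 416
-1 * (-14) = 14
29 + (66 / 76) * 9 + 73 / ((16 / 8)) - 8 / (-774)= 539167 / 7353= 73.33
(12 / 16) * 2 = 3 / 2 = 1.50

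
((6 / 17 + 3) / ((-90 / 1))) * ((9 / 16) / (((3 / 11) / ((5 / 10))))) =-209 / 5440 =-0.04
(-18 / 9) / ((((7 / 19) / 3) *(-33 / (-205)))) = -7790 / 77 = -101.17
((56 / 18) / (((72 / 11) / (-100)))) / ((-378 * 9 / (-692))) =-190300 / 19683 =-9.67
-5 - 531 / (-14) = 461 / 14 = 32.93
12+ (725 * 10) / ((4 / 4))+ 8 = 7270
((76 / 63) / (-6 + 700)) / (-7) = -0.00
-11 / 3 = -3.67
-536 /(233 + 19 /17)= -2278 /995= -2.29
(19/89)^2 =361/7921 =0.05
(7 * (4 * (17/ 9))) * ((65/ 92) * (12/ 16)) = 7735/ 276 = 28.03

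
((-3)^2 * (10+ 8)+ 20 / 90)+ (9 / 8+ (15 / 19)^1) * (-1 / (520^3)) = 31203727357381 / 192351744000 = 162.22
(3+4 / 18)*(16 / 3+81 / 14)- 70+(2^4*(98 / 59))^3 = 1454583398753 / 77633262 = 18736.60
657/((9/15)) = 1095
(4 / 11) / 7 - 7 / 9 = -503 / 693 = -0.73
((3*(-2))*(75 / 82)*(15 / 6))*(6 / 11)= -3375 / 451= -7.48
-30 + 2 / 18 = -269 / 9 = -29.89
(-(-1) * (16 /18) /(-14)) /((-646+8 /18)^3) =81 /343215146750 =0.00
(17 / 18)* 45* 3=255 / 2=127.50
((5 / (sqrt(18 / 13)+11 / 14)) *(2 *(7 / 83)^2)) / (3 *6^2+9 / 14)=0.00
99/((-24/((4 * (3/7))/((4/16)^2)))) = -792/7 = -113.14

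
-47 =-47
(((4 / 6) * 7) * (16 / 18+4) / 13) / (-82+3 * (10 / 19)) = -1463 / 67041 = -0.02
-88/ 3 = -29.33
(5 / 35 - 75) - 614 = -4822 / 7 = -688.86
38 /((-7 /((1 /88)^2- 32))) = 672619 /3872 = 173.71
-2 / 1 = -2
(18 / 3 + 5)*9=99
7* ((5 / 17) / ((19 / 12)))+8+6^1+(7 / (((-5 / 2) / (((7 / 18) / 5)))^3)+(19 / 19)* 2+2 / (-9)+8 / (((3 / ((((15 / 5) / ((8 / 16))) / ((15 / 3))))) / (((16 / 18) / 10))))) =63878963227 / 3679171875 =17.36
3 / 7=0.43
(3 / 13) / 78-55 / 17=-18573 / 5746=-3.23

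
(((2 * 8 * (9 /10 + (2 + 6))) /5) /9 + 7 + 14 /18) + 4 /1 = 3362 /225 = 14.94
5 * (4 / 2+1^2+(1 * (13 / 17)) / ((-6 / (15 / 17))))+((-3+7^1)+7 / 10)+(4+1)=34879 / 1445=24.14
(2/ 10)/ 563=1/ 2815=0.00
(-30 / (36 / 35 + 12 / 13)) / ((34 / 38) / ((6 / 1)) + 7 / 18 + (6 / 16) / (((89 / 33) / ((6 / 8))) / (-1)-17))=-226634850 / 7663847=-29.57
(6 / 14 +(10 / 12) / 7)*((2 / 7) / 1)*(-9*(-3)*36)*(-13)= -96876 / 49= -1977.06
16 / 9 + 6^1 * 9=502 / 9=55.78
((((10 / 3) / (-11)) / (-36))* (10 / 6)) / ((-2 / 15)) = -125 / 1188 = -0.11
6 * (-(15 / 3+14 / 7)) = -42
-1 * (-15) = 15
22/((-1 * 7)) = -22/7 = -3.14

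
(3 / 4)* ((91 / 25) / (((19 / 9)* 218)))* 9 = 0.05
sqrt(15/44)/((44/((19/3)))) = 19 *sqrt(165)/2904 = 0.08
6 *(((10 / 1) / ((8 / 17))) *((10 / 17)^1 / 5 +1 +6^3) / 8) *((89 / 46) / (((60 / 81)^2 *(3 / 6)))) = 718427313 / 29440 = 24403.10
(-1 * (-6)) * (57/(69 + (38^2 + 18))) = 342/1531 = 0.22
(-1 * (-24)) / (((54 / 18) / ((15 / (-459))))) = -0.26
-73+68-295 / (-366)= -1535 / 366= -4.19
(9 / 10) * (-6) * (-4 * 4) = 432 / 5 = 86.40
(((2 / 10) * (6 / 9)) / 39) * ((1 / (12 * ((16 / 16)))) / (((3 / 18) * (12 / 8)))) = 0.00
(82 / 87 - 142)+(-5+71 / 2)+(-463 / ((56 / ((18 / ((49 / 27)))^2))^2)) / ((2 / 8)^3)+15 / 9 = -4499789257156595 / 49150693326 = -91550.88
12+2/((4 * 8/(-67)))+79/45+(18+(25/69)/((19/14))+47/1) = 23546093/314640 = 74.84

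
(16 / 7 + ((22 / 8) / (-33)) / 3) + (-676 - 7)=-171547 / 252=-680.74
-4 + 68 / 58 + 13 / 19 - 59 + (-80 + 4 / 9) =-697726 / 4959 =-140.70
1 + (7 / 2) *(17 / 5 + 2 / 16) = 1067 / 80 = 13.34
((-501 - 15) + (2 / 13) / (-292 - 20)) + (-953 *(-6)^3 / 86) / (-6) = -79785619 / 87204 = -914.93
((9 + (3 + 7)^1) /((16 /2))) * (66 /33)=19 /4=4.75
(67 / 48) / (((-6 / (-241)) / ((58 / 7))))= 468263 / 1008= 464.55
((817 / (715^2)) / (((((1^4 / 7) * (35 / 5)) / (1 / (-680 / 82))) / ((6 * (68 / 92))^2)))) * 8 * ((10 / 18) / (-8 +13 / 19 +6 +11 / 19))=43278124 / 1893066175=0.02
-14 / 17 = -0.82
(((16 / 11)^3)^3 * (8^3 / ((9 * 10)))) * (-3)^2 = 17592186044416 / 11789738455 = 1492.16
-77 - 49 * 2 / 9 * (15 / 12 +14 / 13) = -102.34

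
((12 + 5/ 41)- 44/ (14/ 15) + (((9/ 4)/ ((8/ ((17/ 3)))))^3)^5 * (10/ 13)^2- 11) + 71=306139077620232802625874679837/ 458097883037252803599794176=668.28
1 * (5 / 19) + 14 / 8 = 153 / 76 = 2.01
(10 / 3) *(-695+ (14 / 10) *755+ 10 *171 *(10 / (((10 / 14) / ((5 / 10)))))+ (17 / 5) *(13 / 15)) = 1850242 / 45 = 41116.49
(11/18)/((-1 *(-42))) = 11/756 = 0.01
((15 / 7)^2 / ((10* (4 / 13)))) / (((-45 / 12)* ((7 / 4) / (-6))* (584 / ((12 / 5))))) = 702 / 125195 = 0.01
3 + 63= 66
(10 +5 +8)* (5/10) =23/2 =11.50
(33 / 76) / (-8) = -0.05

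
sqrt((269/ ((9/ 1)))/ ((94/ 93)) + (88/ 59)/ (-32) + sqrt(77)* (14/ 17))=sqrt(65883884472* sqrt(77) + 2361999852141)/ 282846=6.06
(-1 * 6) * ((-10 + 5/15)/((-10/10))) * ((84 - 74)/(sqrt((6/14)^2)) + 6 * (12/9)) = -5452/3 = -1817.33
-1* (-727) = 727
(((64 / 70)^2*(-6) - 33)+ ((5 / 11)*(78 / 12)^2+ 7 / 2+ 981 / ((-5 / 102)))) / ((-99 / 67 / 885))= 1422412761271 / 118580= 11995385.07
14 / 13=1.08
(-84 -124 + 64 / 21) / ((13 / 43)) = -185072 / 273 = -677.92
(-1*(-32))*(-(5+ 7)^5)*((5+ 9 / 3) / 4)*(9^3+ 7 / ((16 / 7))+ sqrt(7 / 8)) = -11658276864 - 3981312*sqrt(14) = -11673173569.45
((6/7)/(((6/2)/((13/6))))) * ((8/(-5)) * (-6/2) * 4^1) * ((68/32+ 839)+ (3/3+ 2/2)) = 70148/7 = 10021.14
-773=-773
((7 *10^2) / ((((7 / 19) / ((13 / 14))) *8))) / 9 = 6175 / 252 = 24.50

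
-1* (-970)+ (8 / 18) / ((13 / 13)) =8734 / 9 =970.44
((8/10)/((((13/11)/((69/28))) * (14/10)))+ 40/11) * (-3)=-101487/7007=-14.48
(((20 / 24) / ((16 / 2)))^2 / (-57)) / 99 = -25 / 13001472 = -0.00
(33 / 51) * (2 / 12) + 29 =2969 / 102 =29.11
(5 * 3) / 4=15 / 4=3.75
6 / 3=2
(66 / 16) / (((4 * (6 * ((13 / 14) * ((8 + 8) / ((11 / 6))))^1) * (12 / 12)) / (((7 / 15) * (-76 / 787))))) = -112651 / 117861120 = -0.00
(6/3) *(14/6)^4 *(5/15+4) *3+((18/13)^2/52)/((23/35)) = 3154677841/4093011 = 770.75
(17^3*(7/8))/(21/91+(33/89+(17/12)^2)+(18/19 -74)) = -13608312354/222994561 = -61.03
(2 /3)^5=32 /243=0.13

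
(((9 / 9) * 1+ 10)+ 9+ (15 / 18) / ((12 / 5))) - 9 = 11.35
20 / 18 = 10 / 9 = 1.11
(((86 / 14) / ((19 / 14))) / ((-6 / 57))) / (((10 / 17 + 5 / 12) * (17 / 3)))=-1548 / 205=-7.55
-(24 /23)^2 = -576 /529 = -1.09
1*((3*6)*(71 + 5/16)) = 10269/8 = 1283.62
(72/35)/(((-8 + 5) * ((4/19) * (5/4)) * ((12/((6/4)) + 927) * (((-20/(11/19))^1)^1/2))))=12/74375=0.00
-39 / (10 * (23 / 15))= -117 / 46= -2.54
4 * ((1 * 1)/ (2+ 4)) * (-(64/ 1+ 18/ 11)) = -1444/ 33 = -43.76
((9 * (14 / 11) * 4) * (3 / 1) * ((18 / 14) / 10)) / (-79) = -972 / 4345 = -0.22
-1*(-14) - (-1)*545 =559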